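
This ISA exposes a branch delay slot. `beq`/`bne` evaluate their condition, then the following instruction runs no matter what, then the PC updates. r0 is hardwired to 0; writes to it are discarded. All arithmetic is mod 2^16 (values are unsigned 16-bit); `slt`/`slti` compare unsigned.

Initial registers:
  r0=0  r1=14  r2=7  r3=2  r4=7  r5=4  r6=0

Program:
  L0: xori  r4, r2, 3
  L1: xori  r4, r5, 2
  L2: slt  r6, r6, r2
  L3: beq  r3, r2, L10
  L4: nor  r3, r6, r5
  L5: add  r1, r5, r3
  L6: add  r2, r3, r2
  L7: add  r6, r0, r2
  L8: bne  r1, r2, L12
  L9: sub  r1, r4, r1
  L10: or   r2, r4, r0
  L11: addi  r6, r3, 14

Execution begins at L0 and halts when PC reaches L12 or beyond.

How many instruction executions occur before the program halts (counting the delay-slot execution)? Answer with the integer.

10

[0] xori  r4, r2, 3  →  {r0:0, r1:14, r2:7, r3:2, r4:4, r5:4, r6:0}
[1] xori  r4, r5, 2  →  {r0:0, r1:14, r2:7, r3:2, r4:6, r5:4, r6:0}
[2] slt  r6, r6, r2  →  {r0:0, r1:14, r2:7, r3:2, r4:6, r5:4, r6:1}
[3] beq  r3, r2, L10  →  {r0:0, r1:14, r2:7, r3:2, r4:6, r5:4, r6:1}  ⟨branch fallthrough⟩
[4] nor  r3, r6, r5  →  {r0:0, r1:14, r2:7, r3:65530, r4:6, r5:4, r6:1}
[5] add  r1, r5, r3  →  {r0:0, r1:65534, r2:7, r3:65530, r4:6, r5:4, r6:1}
[6] add  r2, r3, r2  →  {r0:0, r1:65534, r2:1, r3:65530, r4:6, r5:4, r6:1}
[7] add  r6, r0, r2  →  {r0:0, r1:65534, r2:1, r3:65530, r4:6, r5:4, r6:1}
[8] bne  r1, r2, L12  →  {r0:0, r1:65534, r2:1, r3:65530, r4:6, r5:4, r6:1}  ⟨branch taken⟩
[9] sub  r1, r4, r1  →  {r0:0, r1:8, r2:1, r3:65530, r4:6, r5:4, r6:1}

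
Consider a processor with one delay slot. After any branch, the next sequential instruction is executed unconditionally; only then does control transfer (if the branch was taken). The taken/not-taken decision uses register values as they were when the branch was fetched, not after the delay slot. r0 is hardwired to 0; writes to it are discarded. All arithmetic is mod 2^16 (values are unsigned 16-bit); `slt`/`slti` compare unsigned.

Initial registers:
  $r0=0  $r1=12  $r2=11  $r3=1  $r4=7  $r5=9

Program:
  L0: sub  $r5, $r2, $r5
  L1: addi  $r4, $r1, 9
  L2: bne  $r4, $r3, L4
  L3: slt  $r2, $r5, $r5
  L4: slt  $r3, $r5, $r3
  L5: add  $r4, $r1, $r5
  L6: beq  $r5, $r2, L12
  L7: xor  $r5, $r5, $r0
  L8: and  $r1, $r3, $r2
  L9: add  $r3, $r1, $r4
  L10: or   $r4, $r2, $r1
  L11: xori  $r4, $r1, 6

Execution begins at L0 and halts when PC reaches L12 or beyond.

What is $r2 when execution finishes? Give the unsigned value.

  step pc=0: sub  $r5, $r2, $r5  regs=(0,12,11,1,7,2)
  step pc=1: addi  $r4, $r1, 9  regs=(0,12,11,1,21,2)
  step pc=2: bne  $r4, $r3, L4  cond=T  regs=(0,12,11,1,21,2)
  step pc=3: slt  $r2, $r5, $r5  regs=(0,12,0,1,21,2)
  step pc=4: slt  $r3, $r5, $r3  regs=(0,12,0,0,21,2)
  step pc=5: add  $r4, $r1, $r5  regs=(0,12,0,0,14,2)
  step pc=6: beq  $r5, $r2, L12  cond=F  regs=(0,12,0,0,14,2)
  step pc=7: xor  $r5, $r5, $r0  regs=(0,12,0,0,14,2)
  step pc=8: and  $r1, $r3, $r2  regs=(0,0,0,0,14,2)
  step pc=9: add  $r3, $r1, $r4  regs=(0,0,0,14,14,2)
  step pc=10: or   $r4, $r2, $r1  regs=(0,0,0,14,0,2)
  step pc=11: xori  $r4, $r1, 6  regs=(0,0,0,14,6,2)

0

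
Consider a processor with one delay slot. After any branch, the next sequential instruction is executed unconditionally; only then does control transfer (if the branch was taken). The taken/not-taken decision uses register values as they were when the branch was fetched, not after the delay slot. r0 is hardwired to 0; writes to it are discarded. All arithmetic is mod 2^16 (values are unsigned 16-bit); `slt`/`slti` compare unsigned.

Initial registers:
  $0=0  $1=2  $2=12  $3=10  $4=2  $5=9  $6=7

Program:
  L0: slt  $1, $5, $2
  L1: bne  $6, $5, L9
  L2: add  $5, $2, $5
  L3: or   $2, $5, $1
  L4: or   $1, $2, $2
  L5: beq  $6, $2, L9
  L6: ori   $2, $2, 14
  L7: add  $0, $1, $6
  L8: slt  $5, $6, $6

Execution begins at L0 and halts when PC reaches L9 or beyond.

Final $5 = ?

PC=0  slt  $1, $5, $2        | $0=0 $1=1 $2=12 $3=10 $4=2 $5=9 $6=7
PC=1  bne  $6, $5, L9        | $0=0 $1=1 $2=12 $3=10 $4=2 $5=9 $6=7  [TAKEN]
PC=2  add  $5, $2, $5        | $0=0 $1=1 $2=12 $3=10 $4=2 $5=21 $6=7

21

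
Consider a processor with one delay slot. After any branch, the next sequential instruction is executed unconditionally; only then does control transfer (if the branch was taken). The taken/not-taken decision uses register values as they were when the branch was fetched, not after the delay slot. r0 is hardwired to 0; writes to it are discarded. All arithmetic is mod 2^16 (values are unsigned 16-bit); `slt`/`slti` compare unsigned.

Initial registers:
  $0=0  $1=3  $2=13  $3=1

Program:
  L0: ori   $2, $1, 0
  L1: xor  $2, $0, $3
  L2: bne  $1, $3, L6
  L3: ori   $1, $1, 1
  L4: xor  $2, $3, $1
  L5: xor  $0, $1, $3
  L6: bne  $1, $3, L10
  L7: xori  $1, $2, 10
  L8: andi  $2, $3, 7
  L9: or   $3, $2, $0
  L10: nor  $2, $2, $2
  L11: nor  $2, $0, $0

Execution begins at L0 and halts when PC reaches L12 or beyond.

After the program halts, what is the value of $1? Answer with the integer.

11

[0] ori   $2, $1, 0  →  {$0:0, $1:3, $2:3, $3:1}
[1] xor  $2, $0, $3  →  {$0:0, $1:3, $2:1, $3:1}
[2] bne  $1, $3, L6  →  {$0:0, $1:3, $2:1, $3:1}  ⟨branch taken⟩
[3] ori   $1, $1, 1  →  {$0:0, $1:3, $2:1, $3:1}
[6] bne  $1, $3, L10  →  {$0:0, $1:3, $2:1, $3:1}  ⟨branch taken⟩
[7] xori  $1, $2, 10  →  {$0:0, $1:11, $2:1, $3:1}
[10] nor  $2, $2, $2  →  {$0:0, $1:11, $2:65534, $3:1}
[11] nor  $2, $0, $0  →  {$0:0, $1:11, $2:65535, $3:1}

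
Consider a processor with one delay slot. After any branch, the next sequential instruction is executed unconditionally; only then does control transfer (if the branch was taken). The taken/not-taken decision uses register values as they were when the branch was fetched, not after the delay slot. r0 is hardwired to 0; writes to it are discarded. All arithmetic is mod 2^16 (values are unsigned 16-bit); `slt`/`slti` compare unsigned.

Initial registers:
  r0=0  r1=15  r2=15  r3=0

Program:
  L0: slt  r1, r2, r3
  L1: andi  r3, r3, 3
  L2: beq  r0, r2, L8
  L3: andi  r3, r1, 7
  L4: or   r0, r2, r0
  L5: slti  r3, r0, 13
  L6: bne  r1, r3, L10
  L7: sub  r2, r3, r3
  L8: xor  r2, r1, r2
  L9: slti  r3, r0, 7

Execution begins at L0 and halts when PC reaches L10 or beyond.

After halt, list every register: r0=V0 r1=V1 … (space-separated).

r0=0 r1=0 r2=0 r3=1

  step pc=0: slt  r1, r2, r3  regs=(0,0,15,0)
  step pc=1: andi  r3, r3, 3  regs=(0,0,15,0)
  step pc=2: beq  r0, r2, L8  cond=F  regs=(0,0,15,0)
  step pc=3: andi  r3, r1, 7  regs=(0,0,15,0)
  step pc=4: or   r0, r2, r0  regs=(0,0,15,0)
  step pc=5: slti  r3, r0, 13  regs=(0,0,15,1)
  step pc=6: bne  r1, r3, L10  cond=T  regs=(0,0,15,1)
  step pc=7: sub  r2, r3, r3  regs=(0,0,0,1)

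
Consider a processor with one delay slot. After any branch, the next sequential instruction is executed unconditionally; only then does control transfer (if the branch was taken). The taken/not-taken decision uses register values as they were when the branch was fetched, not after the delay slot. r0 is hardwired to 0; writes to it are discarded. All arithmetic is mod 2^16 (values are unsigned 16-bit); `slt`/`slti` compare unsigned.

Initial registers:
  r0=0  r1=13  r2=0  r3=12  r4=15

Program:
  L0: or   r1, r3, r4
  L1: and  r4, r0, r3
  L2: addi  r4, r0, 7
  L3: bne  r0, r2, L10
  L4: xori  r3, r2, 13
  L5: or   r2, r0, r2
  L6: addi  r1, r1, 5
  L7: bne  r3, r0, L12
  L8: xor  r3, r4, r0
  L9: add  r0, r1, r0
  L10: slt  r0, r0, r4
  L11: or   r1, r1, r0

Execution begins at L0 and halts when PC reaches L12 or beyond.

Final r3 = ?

7

PC=0  or   r1, r3, r4        | r0=0 r1=15 r2=0 r3=12 r4=15
PC=1  and  r4, r0, r3        | r0=0 r1=15 r2=0 r3=12 r4=0
PC=2  addi  r4, r0, 7        | r0=0 r1=15 r2=0 r3=12 r4=7
PC=3  bne  r0, r2, L10       | r0=0 r1=15 r2=0 r3=12 r4=7  [not taken]
PC=4  xori  r3, r2, 13       | r0=0 r1=15 r2=0 r3=13 r4=7
PC=5  or   r2, r0, r2        | r0=0 r1=15 r2=0 r3=13 r4=7
PC=6  addi  r1, r1, 5        | r0=0 r1=20 r2=0 r3=13 r4=7
PC=7  bne  r3, r0, L12       | r0=0 r1=20 r2=0 r3=13 r4=7  [TAKEN]
PC=8  xor  r3, r4, r0        | r0=0 r1=20 r2=0 r3=7 r4=7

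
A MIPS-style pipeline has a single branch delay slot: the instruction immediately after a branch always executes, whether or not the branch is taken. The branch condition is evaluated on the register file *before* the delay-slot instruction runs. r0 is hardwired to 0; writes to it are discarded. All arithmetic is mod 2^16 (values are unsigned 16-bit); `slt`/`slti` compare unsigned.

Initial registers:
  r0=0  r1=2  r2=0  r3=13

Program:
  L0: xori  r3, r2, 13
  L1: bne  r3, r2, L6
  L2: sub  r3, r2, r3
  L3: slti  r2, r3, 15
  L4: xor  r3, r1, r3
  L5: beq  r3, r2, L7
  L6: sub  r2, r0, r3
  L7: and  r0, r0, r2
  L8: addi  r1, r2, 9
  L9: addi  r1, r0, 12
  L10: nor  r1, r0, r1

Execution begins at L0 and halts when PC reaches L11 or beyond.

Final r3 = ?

65523

#0 xori  r3, r2, 13 ; 0/2/0/13
#1 bne  r3, r2, L6 ; 0/2/0/13 ; →target
#2 sub  r3, r2, r3 ; 0/2/0/65523
#6 sub  r2, r0, r3 ; 0/2/13/65523
#7 and  r0, r0, r2 ; 0/2/13/65523
#8 addi  r1, r2, 9 ; 0/22/13/65523
#9 addi  r1, r0, 12 ; 0/12/13/65523
#10 nor  r1, r0, r1 ; 0/65523/13/65523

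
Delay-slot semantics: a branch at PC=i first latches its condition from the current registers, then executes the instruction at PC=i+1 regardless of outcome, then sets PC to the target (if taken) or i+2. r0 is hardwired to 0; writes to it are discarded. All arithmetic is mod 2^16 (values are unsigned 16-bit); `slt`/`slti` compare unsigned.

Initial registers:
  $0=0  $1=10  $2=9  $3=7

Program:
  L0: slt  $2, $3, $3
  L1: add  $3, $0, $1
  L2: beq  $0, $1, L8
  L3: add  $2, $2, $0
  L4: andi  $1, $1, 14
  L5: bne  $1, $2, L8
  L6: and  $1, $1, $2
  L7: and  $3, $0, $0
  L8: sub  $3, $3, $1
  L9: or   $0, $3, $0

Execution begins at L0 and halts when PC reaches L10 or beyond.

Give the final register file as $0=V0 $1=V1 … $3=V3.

$0=0 $1=0 $2=0 $3=10

  step pc=0: slt  $2, $3, $3  regs=(0,10,0,7)
  step pc=1: add  $3, $0, $1  regs=(0,10,0,10)
  step pc=2: beq  $0, $1, L8  cond=F  regs=(0,10,0,10)
  step pc=3: add  $2, $2, $0  regs=(0,10,0,10)
  step pc=4: andi  $1, $1, 14  regs=(0,10,0,10)
  step pc=5: bne  $1, $2, L8  cond=T  regs=(0,10,0,10)
  step pc=6: and  $1, $1, $2  regs=(0,0,0,10)
  step pc=8: sub  $3, $3, $1  regs=(0,0,0,10)
  step pc=9: or   $0, $3, $0  regs=(0,0,0,10)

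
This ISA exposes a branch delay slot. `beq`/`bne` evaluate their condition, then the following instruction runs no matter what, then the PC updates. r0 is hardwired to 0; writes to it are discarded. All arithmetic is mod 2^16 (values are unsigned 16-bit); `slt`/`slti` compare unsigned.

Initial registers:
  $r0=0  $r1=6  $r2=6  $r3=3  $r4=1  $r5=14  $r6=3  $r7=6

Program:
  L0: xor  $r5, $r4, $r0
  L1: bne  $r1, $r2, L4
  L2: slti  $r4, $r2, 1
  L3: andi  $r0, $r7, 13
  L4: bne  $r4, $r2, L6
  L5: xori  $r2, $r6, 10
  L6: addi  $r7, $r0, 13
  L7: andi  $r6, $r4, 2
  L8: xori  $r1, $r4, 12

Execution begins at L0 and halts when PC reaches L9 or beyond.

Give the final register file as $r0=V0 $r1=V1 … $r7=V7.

$r0=0 $r1=12 $r2=9 $r3=3 $r4=0 $r5=1 $r6=0 $r7=13

#0 xor  $r5, $r4, $r0 ; 0/6/6/3/1/1/3/6
#1 bne  $r1, $r2, L4 ; 0/6/6/3/1/1/3/6 ; →fallthru
#2 slti  $r4, $r2, 1 ; 0/6/6/3/0/1/3/6
#3 andi  $r0, $r7, 13 ; 0/6/6/3/0/1/3/6
#4 bne  $r4, $r2, L6 ; 0/6/6/3/0/1/3/6 ; →target
#5 xori  $r2, $r6, 10 ; 0/6/9/3/0/1/3/6
#6 addi  $r7, $r0, 13 ; 0/6/9/3/0/1/3/13
#7 andi  $r6, $r4, 2 ; 0/6/9/3/0/1/0/13
#8 xori  $r1, $r4, 12 ; 0/12/9/3/0/1/0/13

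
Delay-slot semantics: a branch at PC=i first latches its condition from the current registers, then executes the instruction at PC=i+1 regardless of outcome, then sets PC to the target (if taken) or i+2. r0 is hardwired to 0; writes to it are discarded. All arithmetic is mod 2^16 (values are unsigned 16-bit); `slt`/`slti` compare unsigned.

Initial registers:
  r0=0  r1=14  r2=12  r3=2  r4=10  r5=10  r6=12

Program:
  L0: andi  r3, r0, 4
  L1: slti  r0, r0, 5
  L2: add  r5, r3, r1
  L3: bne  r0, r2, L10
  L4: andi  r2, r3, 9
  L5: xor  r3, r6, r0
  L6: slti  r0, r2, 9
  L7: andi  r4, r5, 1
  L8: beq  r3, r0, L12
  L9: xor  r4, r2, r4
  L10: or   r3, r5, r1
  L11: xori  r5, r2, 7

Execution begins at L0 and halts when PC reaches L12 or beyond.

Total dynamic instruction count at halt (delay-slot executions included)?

7

[0] andi  r3, r0, 4  →  {r0:0, r1:14, r2:12, r3:0, r4:10, r5:10, r6:12}
[1] slti  r0, r0, 5  →  {r0:0, r1:14, r2:12, r3:0, r4:10, r5:10, r6:12}
[2] add  r5, r3, r1  →  {r0:0, r1:14, r2:12, r3:0, r4:10, r5:14, r6:12}
[3] bne  r0, r2, L10  →  {r0:0, r1:14, r2:12, r3:0, r4:10, r5:14, r6:12}  ⟨branch taken⟩
[4] andi  r2, r3, 9  →  {r0:0, r1:14, r2:0, r3:0, r4:10, r5:14, r6:12}
[10] or   r3, r5, r1  →  {r0:0, r1:14, r2:0, r3:14, r4:10, r5:14, r6:12}
[11] xori  r5, r2, 7  →  {r0:0, r1:14, r2:0, r3:14, r4:10, r5:7, r6:12}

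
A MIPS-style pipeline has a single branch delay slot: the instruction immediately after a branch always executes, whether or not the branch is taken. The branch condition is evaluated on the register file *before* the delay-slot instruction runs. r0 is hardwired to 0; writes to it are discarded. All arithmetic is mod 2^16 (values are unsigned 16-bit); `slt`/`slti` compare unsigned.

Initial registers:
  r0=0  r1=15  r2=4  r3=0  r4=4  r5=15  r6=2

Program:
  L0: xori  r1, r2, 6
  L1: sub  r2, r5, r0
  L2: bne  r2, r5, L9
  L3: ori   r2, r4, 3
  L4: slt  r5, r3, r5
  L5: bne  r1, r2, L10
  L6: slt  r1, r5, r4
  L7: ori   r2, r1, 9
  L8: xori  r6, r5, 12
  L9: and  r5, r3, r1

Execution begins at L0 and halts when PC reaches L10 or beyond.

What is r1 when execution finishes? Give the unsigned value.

#0 xori  r1, r2, 6 ; 0/2/4/0/4/15/2
#1 sub  r2, r5, r0 ; 0/2/15/0/4/15/2
#2 bne  r2, r5, L9 ; 0/2/15/0/4/15/2 ; →fallthru
#3 ori   r2, r4, 3 ; 0/2/7/0/4/15/2
#4 slt  r5, r3, r5 ; 0/2/7/0/4/1/2
#5 bne  r1, r2, L10 ; 0/2/7/0/4/1/2 ; →target
#6 slt  r1, r5, r4 ; 0/1/7/0/4/1/2

1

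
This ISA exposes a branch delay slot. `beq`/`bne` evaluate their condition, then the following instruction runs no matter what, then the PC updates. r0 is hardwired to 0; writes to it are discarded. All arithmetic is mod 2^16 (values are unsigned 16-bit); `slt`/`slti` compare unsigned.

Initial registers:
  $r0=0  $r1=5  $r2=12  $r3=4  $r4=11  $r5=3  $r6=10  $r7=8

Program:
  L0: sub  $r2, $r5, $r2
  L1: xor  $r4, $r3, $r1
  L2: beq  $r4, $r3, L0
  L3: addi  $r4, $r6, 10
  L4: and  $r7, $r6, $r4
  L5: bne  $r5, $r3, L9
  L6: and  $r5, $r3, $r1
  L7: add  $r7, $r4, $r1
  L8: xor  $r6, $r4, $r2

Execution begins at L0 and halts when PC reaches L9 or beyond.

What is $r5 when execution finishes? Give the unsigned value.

4

[0] sub  $r2, $r5, $r2  →  {$r0:0, $r1:5, $r2:65527, $r3:4, $r4:11, $r5:3, $r6:10, $r7:8}
[1] xor  $r4, $r3, $r1  →  {$r0:0, $r1:5, $r2:65527, $r3:4, $r4:1, $r5:3, $r6:10, $r7:8}
[2] beq  $r4, $r3, L0  →  {$r0:0, $r1:5, $r2:65527, $r3:4, $r4:1, $r5:3, $r6:10, $r7:8}  ⟨branch fallthrough⟩
[3] addi  $r4, $r6, 10  →  {$r0:0, $r1:5, $r2:65527, $r3:4, $r4:20, $r5:3, $r6:10, $r7:8}
[4] and  $r7, $r6, $r4  →  {$r0:0, $r1:5, $r2:65527, $r3:4, $r4:20, $r5:3, $r6:10, $r7:0}
[5] bne  $r5, $r3, L9  →  {$r0:0, $r1:5, $r2:65527, $r3:4, $r4:20, $r5:3, $r6:10, $r7:0}  ⟨branch taken⟩
[6] and  $r5, $r3, $r1  →  {$r0:0, $r1:5, $r2:65527, $r3:4, $r4:20, $r5:4, $r6:10, $r7:0}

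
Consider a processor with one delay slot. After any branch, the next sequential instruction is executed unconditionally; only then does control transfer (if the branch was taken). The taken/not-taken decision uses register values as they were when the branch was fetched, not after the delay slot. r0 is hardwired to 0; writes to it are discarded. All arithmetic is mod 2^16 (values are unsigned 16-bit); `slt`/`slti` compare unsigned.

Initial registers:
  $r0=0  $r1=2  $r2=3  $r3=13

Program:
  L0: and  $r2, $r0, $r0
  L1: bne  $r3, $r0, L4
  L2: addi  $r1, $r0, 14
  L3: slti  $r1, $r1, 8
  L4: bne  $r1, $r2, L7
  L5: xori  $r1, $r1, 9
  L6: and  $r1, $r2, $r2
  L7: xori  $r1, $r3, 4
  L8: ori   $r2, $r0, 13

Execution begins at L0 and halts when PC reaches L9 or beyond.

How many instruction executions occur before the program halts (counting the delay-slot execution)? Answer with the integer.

#0 and  $r2, $r0, $r0 ; 0/2/0/13
#1 bne  $r3, $r0, L4 ; 0/2/0/13 ; →target
#2 addi  $r1, $r0, 14 ; 0/14/0/13
#4 bne  $r1, $r2, L7 ; 0/14/0/13 ; →target
#5 xori  $r1, $r1, 9 ; 0/7/0/13
#7 xori  $r1, $r3, 4 ; 0/9/0/13
#8 ori   $r2, $r0, 13 ; 0/9/13/13

7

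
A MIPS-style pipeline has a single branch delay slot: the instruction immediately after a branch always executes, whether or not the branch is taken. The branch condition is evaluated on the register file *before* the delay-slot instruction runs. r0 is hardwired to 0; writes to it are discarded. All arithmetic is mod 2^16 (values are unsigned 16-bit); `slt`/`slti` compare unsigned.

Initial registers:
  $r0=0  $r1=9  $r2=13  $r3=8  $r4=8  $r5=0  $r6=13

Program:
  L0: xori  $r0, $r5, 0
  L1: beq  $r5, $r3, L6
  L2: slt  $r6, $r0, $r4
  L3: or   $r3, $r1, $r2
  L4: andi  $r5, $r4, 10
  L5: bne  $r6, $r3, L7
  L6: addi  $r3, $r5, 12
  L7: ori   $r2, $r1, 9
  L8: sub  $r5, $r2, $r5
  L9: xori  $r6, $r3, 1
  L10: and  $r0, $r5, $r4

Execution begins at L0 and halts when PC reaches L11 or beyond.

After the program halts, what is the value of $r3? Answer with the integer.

20

  step pc=0: xori  $r0, $r5, 0  regs=(0,9,13,8,8,0,13)
  step pc=1: beq  $r5, $r3, L6  cond=F  regs=(0,9,13,8,8,0,13)
  step pc=2: slt  $r6, $r0, $r4  regs=(0,9,13,8,8,0,1)
  step pc=3: or   $r3, $r1, $r2  regs=(0,9,13,13,8,0,1)
  step pc=4: andi  $r5, $r4, 10  regs=(0,9,13,13,8,8,1)
  step pc=5: bne  $r6, $r3, L7  cond=T  regs=(0,9,13,13,8,8,1)
  step pc=6: addi  $r3, $r5, 12  regs=(0,9,13,20,8,8,1)
  step pc=7: ori   $r2, $r1, 9  regs=(0,9,9,20,8,8,1)
  step pc=8: sub  $r5, $r2, $r5  regs=(0,9,9,20,8,1,1)
  step pc=9: xori  $r6, $r3, 1  regs=(0,9,9,20,8,1,21)
  step pc=10: and  $r0, $r5, $r4  regs=(0,9,9,20,8,1,21)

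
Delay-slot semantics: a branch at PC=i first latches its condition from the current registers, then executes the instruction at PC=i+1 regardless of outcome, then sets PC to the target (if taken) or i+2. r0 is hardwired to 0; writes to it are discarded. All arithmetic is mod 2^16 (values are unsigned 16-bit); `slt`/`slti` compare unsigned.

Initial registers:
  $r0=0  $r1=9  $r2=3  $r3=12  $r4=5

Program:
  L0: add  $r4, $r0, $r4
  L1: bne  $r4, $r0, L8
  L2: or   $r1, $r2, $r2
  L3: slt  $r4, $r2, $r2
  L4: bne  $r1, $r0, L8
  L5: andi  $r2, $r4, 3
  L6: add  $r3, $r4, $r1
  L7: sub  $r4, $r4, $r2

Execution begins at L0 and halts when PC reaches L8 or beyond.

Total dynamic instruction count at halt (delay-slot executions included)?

3

#0 add  $r4, $r0, $r4 ; 0/9/3/12/5
#1 bne  $r4, $r0, L8 ; 0/9/3/12/5 ; →target
#2 or   $r1, $r2, $r2 ; 0/3/3/12/5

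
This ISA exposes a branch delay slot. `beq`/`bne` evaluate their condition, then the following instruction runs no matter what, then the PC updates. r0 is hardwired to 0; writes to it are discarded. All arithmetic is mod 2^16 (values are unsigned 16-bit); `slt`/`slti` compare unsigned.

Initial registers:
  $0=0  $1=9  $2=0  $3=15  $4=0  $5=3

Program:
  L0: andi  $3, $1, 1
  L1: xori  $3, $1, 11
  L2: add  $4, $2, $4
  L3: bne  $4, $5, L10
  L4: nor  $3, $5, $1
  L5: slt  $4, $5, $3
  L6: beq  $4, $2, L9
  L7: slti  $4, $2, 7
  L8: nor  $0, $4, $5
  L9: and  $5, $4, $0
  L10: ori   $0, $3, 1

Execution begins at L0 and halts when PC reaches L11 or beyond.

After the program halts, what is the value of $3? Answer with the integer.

65524

PC=0  andi  $3, $1, 1        | $0=0 $1=9 $2=0 $3=1 $4=0 $5=3
PC=1  xori  $3, $1, 11       | $0=0 $1=9 $2=0 $3=2 $4=0 $5=3
PC=2  add  $4, $2, $4        | $0=0 $1=9 $2=0 $3=2 $4=0 $5=3
PC=3  bne  $4, $5, L10       | $0=0 $1=9 $2=0 $3=2 $4=0 $5=3  [TAKEN]
PC=4  nor  $3, $5, $1        | $0=0 $1=9 $2=0 $3=65524 $4=0 $5=3
PC=10 ori   $0, $3, 1        | $0=0 $1=9 $2=0 $3=65524 $4=0 $5=3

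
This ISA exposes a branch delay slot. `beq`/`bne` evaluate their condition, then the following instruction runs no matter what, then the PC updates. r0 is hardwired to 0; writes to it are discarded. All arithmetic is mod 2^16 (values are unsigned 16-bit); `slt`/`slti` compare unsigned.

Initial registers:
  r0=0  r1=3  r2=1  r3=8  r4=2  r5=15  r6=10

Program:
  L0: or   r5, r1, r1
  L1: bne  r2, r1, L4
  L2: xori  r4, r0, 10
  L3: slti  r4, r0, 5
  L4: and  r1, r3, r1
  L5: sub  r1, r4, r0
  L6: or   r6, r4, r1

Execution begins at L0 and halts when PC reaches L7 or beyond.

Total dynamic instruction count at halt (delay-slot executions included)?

6

#0 or   r5, r1, r1 ; 0/3/1/8/2/3/10
#1 bne  r2, r1, L4 ; 0/3/1/8/2/3/10 ; →target
#2 xori  r4, r0, 10 ; 0/3/1/8/10/3/10
#4 and  r1, r3, r1 ; 0/0/1/8/10/3/10
#5 sub  r1, r4, r0 ; 0/10/1/8/10/3/10
#6 or   r6, r4, r1 ; 0/10/1/8/10/3/10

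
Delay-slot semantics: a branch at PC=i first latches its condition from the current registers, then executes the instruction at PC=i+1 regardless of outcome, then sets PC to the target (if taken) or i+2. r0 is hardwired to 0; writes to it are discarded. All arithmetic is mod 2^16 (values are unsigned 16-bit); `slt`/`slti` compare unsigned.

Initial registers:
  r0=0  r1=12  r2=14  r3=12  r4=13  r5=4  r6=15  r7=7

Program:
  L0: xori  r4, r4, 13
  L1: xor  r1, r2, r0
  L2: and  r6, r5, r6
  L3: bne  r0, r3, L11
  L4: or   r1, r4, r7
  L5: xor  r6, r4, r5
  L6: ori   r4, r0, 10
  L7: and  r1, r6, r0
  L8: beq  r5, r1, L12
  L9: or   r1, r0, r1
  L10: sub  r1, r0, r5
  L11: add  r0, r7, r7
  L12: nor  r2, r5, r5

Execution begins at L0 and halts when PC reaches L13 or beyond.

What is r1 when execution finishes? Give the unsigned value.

PC=0  xori  r4, r4, 13       | r0=0 r1=12 r2=14 r3=12 r4=0 r5=4 r6=15 r7=7
PC=1  xor  r1, r2, r0        | r0=0 r1=14 r2=14 r3=12 r4=0 r5=4 r6=15 r7=7
PC=2  and  r6, r5, r6        | r0=0 r1=14 r2=14 r3=12 r4=0 r5=4 r6=4 r7=7
PC=3  bne  r0, r3, L11       | r0=0 r1=14 r2=14 r3=12 r4=0 r5=4 r6=4 r7=7  [TAKEN]
PC=4  or   r1, r4, r7        | r0=0 r1=7 r2=14 r3=12 r4=0 r5=4 r6=4 r7=7
PC=11 add  r0, r7, r7        | r0=0 r1=7 r2=14 r3=12 r4=0 r5=4 r6=4 r7=7
PC=12 nor  r2, r5, r5        | r0=0 r1=7 r2=65531 r3=12 r4=0 r5=4 r6=4 r7=7

7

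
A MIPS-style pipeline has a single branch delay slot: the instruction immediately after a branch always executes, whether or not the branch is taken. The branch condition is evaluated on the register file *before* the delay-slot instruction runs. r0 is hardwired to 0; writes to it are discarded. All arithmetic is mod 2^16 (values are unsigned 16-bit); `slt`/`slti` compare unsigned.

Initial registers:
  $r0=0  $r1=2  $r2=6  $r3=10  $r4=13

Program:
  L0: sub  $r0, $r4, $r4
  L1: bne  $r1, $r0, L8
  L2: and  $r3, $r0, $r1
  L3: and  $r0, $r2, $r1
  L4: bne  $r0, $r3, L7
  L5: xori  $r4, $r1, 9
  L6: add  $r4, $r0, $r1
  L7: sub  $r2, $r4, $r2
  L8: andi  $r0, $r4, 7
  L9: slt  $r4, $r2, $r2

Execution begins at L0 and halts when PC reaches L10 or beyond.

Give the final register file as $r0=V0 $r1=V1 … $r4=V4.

$r0=0 $r1=2 $r2=6 $r3=0 $r4=0

[0] sub  $r0, $r4, $r4  →  {$r0:0, $r1:2, $r2:6, $r3:10, $r4:13}
[1] bne  $r1, $r0, L8  →  {$r0:0, $r1:2, $r2:6, $r3:10, $r4:13}  ⟨branch taken⟩
[2] and  $r3, $r0, $r1  →  {$r0:0, $r1:2, $r2:6, $r3:0, $r4:13}
[8] andi  $r0, $r4, 7  →  {$r0:0, $r1:2, $r2:6, $r3:0, $r4:13}
[9] slt  $r4, $r2, $r2  →  {$r0:0, $r1:2, $r2:6, $r3:0, $r4:0}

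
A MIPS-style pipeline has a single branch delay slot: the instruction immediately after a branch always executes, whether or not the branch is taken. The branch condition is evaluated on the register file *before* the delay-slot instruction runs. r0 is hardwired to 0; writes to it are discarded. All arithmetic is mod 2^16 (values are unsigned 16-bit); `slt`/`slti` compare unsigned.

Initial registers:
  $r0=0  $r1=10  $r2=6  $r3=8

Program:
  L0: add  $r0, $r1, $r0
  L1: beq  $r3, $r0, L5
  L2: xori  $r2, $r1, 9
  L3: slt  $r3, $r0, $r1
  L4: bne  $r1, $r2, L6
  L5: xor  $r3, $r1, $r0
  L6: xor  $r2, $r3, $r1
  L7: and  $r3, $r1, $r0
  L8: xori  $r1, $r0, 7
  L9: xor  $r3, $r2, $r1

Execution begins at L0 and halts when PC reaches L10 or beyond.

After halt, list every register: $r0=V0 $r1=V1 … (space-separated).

$r0=0 $r1=7 $r2=0 $r3=7

#0 add  $r0, $r1, $r0 ; 0/10/6/8
#1 beq  $r3, $r0, L5 ; 0/10/6/8 ; →fallthru
#2 xori  $r2, $r1, 9 ; 0/10/3/8
#3 slt  $r3, $r0, $r1 ; 0/10/3/1
#4 bne  $r1, $r2, L6 ; 0/10/3/1 ; →target
#5 xor  $r3, $r1, $r0 ; 0/10/3/10
#6 xor  $r2, $r3, $r1 ; 0/10/0/10
#7 and  $r3, $r1, $r0 ; 0/10/0/0
#8 xori  $r1, $r0, 7 ; 0/7/0/0
#9 xor  $r3, $r2, $r1 ; 0/7/0/7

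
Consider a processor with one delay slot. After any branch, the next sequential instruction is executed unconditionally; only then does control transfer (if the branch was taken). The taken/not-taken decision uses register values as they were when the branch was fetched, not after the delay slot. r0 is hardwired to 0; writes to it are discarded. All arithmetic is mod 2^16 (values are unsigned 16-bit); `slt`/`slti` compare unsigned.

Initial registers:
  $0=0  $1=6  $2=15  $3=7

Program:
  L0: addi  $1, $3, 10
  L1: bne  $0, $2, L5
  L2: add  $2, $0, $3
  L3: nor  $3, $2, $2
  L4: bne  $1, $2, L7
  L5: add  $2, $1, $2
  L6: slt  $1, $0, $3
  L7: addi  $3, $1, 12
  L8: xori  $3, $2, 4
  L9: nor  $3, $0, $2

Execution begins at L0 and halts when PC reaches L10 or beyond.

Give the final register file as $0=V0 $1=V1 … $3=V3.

$0=0 $1=1 $2=24 $3=65511

  step pc=0: addi  $1, $3, 10  regs=(0,17,15,7)
  step pc=1: bne  $0, $2, L5  cond=T  regs=(0,17,15,7)
  step pc=2: add  $2, $0, $3  regs=(0,17,7,7)
  step pc=5: add  $2, $1, $2  regs=(0,17,24,7)
  step pc=6: slt  $1, $0, $3  regs=(0,1,24,7)
  step pc=7: addi  $3, $1, 12  regs=(0,1,24,13)
  step pc=8: xori  $3, $2, 4  regs=(0,1,24,28)
  step pc=9: nor  $3, $0, $2  regs=(0,1,24,65511)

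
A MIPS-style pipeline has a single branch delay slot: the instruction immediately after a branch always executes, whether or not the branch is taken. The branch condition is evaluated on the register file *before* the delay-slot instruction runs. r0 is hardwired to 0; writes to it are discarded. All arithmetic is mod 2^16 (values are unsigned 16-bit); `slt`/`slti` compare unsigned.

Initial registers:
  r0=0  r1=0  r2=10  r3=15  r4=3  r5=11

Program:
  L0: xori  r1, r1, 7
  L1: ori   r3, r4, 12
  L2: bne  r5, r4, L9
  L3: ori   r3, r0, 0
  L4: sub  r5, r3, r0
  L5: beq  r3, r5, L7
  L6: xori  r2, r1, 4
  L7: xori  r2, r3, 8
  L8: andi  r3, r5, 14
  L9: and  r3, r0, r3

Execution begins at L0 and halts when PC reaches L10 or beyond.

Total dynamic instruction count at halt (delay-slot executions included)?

#0 xori  r1, r1, 7 ; 0/7/10/15/3/11
#1 ori   r3, r4, 12 ; 0/7/10/15/3/11
#2 bne  r5, r4, L9 ; 0/7/10/15/3/11 ; →target
#3 ori   r3, r0, 0 ; 0/7/10/0/3/11
#9 and  r3, r0, r3 ; 0/7/10/0/3/11

5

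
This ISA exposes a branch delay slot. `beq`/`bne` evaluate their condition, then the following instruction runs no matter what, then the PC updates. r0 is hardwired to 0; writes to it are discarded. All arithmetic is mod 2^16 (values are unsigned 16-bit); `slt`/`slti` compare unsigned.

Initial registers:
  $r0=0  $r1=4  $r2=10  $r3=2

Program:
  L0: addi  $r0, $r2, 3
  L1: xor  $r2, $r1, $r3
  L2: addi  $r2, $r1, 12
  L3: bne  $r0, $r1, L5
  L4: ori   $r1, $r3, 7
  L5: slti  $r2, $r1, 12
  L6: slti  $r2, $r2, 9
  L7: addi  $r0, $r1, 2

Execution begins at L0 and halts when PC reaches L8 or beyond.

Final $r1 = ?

7

#0 addi  $r0, $r2, 3 ; 0/4/10/2
#1 xor  $r2, $r1, $r3 ; 0/4/6/2
#2 addi  $r2, $r1, 12 ; 0/4/16/2
#3 bne  $r0, $r1, L5 ; 0/4/16/2 ; →target
#4 ori   $r1, $r3, 7 ; 0/7/16/2
#5 slti  $r2, $r1, 12 ; 0/7/1/2
#6 slti  $r2, $r2, 9 ; 0/7/1/2
#7 addi  $r0, $r1, 2 ; 0/7/1/2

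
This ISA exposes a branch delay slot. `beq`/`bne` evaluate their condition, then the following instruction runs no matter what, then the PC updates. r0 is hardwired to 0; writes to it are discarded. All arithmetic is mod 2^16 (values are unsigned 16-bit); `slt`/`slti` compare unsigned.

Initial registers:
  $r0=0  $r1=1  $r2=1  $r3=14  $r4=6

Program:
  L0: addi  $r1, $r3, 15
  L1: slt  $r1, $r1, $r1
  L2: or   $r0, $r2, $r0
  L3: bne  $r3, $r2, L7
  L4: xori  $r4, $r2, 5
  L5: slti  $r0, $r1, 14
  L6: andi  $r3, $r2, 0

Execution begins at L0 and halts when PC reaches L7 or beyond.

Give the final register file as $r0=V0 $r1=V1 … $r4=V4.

#0 addi  $r1, $r3, 15 ; 0/29/1/14/6
#1 slt  $r1, $r1, $r1 ; 0/0/1/14/6
#2 or   $r0, $r2, $r0 ; 0/0/1/14/6
#3 bne  $r3, $r2, L7 ; 0/0/1/14/6 ; →target
#4 xori  $r4, $r2, 5 ; 0/0/1/14/4

$r0=0 $r1=0 $r2=1 $r3=14 $r4=4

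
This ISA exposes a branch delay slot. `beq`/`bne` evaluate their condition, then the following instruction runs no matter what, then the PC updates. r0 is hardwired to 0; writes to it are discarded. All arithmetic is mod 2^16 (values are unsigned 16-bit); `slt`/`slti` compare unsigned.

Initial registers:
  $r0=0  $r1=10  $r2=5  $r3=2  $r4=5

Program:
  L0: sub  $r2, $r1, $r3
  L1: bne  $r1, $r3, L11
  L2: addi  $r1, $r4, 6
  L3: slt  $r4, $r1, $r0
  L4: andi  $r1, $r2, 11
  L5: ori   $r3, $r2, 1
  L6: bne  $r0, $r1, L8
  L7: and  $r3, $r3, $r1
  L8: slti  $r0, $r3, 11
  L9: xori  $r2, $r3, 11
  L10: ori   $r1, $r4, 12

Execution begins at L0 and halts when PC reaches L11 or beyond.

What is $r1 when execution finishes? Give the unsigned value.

11

  step pc=0: sub  $r2, $r1, $r3  regs=(0,10,8,2,5)
  step pc=1: bne  $r1, $r3, L11  cond=T  regs=(0,10,8,2,5)
  step pc=2: addi  $r1, $r4, 6  regs=(0,11,8,2,5)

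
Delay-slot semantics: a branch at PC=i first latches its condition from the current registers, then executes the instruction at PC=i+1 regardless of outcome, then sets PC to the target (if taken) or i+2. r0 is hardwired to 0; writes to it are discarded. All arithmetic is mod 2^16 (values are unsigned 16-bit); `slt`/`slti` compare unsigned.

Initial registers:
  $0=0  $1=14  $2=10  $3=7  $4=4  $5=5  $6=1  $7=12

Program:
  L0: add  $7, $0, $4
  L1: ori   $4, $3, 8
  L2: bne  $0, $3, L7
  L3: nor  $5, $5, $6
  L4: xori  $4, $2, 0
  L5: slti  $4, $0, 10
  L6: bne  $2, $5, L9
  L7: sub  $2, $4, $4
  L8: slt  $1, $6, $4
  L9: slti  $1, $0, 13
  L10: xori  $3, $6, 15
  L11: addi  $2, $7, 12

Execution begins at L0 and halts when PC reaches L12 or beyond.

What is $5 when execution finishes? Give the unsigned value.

65530

[0] add  $7, $0, $4  →  {$0:0, $1:14, $2:10, $3:7, $4:4, $5:5, $6:1, $7:4}
[1] ori   $4, $3, 8  →  {$0:0, $1:14, $2:10, $3:7, $4:15, $5:5, $6:1, $7:4}
[2] bne  $0, $3, L7  →  {$0:0, $1:14, $2:10, $3:7, $4:15, $5:5, $6:1, $7:4}  ⟨branch taken⟩
[3] nor  $5, $5, $6  →  {$0:0, $1:14, $2:10, $3:7, $4:15, $5:65530, $6:1, $7:4}
[7] sub  $2, $4, $4  →  {$0:0, $1:14, $2:0, $3:7, $4:15, $5:65530, $6:1, $7:4}
[8] slt  $1, $6, $4  →  {$0:0, $1:1, $2:0, $3:7, $4:15, $5:65530, $6:1, $7:4}
[9] slti  $1, $0, 13  →  {$0:0, $1:1, $2:0, $3:7, $4:15, $5:65530, $6:1, $7:4}
[10] xori  $3, $6, 15  →  {$0:0, $1:1, $2:0, $3:14, $4:15, $5:65530, $6:1, $7:4}
[11] addi  $2, $7, 12  →  {$0:0, $1:1, $2:16, $3:14, $4:15, $5:65530, $6:1, $7:4}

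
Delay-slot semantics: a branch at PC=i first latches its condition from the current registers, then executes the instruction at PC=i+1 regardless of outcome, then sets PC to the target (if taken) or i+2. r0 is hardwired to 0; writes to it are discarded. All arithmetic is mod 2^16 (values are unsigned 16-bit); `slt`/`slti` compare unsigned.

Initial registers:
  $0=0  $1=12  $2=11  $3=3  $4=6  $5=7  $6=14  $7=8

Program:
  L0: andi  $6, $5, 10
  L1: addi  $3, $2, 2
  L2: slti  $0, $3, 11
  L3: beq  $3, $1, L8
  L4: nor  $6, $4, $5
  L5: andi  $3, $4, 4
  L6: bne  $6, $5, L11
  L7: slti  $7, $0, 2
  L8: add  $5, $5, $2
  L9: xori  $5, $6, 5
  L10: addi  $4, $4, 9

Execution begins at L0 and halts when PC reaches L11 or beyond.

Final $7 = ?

PC=0  andi  $6, $5, 10       | $0=0 $1=12 $2=11 $3=3 $4=6 $5=7 $6=2 $7=8
PC=1  addi  $3, $2, 2        | $0=0 $1=12 $2=11 $3=13 $4=6 $5=7 $6=2 $7=8
PC=2  slti  $0, $3, 11       | $0=0 $1=12 $2=11 $3=13 $4=6 $5=7 $6=2 $7=8
PC=3  beq  $3, $1, L8        | $0=0 $1=12 $2=11 $3=13 $4=6 $5=7 $6=2 $7=8  [not taken]
PC=4  nor  $6, $4, $5        | $0=0 $1=12 $2=11 $3=13 $4=6 $5=7 $6=65528 $7=8
PC=5  andi  $3, $4, 4        | $0=0 $1=12 $2=11 $3=4 $4=6 $5=7 $6=65528 $7=8
PC=6  bne  $6, $5, L11       | $0=0 $1=12 $2=11 $3=4 $4=6 $5=7 $6=65528 $7=8  [TAKEN]
PC=7  slti  $7, $0, 2        | $0=0 $1=12 $2=11 $3=4 $4=6 $5=7 $6=65528 $7=1

1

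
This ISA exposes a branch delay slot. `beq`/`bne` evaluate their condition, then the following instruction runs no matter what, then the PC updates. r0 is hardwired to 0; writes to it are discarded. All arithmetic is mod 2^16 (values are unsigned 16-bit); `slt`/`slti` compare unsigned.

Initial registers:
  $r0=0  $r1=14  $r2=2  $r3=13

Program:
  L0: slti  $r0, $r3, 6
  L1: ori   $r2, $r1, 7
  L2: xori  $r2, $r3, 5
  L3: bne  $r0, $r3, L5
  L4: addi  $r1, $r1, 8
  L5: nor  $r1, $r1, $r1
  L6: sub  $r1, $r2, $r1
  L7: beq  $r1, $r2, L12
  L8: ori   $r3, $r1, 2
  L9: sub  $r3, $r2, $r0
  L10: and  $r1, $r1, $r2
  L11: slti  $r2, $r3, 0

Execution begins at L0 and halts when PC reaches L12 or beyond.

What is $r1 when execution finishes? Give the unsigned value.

8

[0] slti  $r0, $r3, 6  →  {$r0:0, $r1:14, $r2:2, $r3:13}
[1] ori   $r2, $r1, 7  →  {$r0:0, $r1:14, $r2:15, $r3:13}
[2] xori  $r2, $r3, 5  →  {$r0:0, $r1:14, $r2:8, $r3:13}
[3] bne  $r0, $r3, L5  →  {$r0:0, $r1:14, $r2:8, $r3:13}  ⟨branch taken⟩
[4] addi  $r1, $r1, 8  →  {$r0:0, $r1:22, $r2:8, $r3:13}
[5] nor  $r1, $r1, $r1  →  {$r0:0, $r1:65513, $r2:8, $r3:13}
[6] sub  $r1, $r2, $r1  →  {$r0:0, $r1:31, $r2:8, $r3:13}
[7] beq  $r1, $r2, L12  →  {$r0:0, $r1:31, $r2:8, $r3:13}  ⟨branch fallthrough⟩
[8] ori   $r3, $r1, 2  →  {$r0:0, $r1:31, $r2:8, $r3:31}
[9] sub  $r3, $r2, $r0  →  {$r0:0, $r1:31, $r2:8, $r3:8}
[10] and  $r1, $r1, $r2  →  {$r0:0, $r1:8, $r2:8, $r3:8}
[11] slti  $r2, $r3, 0  →  {$r0:0, $r1:8, $r2:0, $r3:8}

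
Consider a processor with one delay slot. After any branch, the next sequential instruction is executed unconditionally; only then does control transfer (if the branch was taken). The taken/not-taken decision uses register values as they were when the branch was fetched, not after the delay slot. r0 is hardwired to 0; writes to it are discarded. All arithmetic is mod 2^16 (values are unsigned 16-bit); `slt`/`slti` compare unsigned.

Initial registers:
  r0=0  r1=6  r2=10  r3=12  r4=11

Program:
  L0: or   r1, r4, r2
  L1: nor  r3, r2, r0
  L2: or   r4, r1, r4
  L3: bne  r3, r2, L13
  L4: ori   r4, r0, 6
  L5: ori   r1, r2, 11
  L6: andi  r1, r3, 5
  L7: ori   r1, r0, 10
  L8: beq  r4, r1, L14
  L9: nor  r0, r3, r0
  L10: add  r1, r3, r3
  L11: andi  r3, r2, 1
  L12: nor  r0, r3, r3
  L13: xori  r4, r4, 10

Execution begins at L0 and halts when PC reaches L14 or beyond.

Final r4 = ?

PC=0  or   r1, r4, r2        | r0=0 r1=11 r2=10 r3=12 r4=11
PC=1  nor  r3, r2, r0        | r0=0 r1=11 r2=10 r3=65525 r4=11
PC=2  or   r4, r1, r4        | r0=0 r1=11 r2=10 r3=65525 r4=11
PC=3  bne  r3, r2, L13       | r0=0 r1=11 r2=10 r3=65525 r4=11  [TAKEN]
PC=4  ori   r4, r0, 6        | r0=0 r1=11 r2=10 r3=65525 r4=6
PC=13 xori  r4, r4, 10       | r0=0 r1=11 r2=10 r3=65525 r4=12

12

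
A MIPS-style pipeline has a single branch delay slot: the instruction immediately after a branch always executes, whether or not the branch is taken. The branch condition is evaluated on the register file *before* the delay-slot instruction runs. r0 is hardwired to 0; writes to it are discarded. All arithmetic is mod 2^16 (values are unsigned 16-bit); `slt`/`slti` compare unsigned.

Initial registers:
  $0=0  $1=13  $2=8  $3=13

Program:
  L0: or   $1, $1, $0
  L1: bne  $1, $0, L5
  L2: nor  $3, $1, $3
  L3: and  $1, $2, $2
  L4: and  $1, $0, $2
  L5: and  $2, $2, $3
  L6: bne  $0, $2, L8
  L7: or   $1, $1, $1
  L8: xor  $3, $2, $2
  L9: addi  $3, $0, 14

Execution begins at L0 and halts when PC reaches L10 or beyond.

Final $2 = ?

#0 or   $1, $1, $0 ; 0/13/8/13
#1 bne  $1, $0, L5 ; 0/13/8/13 ; →target
#2 nor  $3, $1, $3 ; 0/13/8/65522
#5 and  $2, $2, $3 ; 0/13/0/65522
#6 bne  $0, $2, L8 ; 0/13/0/65522 ; →fallthru
#7 or   $1, $1, $1 ; 0/13/0/65522
#8 xor  $3, $2, $2 ; 0/13/0/0
#9 addi  $3, $0, 14 ; 0/13/0/14

0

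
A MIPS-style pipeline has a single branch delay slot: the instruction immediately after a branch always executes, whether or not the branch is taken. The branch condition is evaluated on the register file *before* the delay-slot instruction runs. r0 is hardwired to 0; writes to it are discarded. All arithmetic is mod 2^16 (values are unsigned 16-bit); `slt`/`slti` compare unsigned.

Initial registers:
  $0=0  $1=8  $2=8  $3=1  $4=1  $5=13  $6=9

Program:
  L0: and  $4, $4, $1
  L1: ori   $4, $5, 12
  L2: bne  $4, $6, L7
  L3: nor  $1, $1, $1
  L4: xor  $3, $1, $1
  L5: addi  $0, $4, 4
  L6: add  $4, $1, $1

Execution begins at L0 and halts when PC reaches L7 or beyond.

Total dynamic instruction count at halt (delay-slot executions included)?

  step pc=0: and  $4, $4, $1  regs=(0,8,8,1,0,13,9)
  step pc=1: ori   $4, $5, 12  regs=(0,8,8,1,13,13,9)
  step pc=2: bne  $4, $6, L7  cond=T  regs=(0,8,8,1,13,13,9)
  step pc=3: nor  $1, $1, $1  regs=(0,65527,8,1,13,13,9)

4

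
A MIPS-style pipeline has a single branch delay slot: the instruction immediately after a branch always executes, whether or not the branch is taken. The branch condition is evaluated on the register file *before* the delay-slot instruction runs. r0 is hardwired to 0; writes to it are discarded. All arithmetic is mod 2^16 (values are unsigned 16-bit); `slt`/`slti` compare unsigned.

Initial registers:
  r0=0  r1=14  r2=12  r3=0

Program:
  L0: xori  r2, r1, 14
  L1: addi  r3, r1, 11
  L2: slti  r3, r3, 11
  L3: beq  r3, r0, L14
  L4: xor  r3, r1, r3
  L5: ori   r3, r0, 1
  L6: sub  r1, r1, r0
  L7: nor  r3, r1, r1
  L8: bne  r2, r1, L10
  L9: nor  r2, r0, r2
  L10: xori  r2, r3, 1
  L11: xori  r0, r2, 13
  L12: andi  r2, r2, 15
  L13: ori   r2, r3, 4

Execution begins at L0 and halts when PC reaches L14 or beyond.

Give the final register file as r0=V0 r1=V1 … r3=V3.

  step pc=0: xori  r2, r1, 14  regs=(0,14,0,0)
  step pc=1: addi  r3, r1, 11  regs=(0,14,0,25)
  step pc=2: slti  r3, r3, 11  regs=(0,14,0,0)
  step pc=3: beq  r3, r0, L14  cond=T  regs=(0,14,0,0)
  step pc=4: xor  r3, r1, r3  regs=(0,14,0,14)

r0=0 r1=14 r2=0 r3=14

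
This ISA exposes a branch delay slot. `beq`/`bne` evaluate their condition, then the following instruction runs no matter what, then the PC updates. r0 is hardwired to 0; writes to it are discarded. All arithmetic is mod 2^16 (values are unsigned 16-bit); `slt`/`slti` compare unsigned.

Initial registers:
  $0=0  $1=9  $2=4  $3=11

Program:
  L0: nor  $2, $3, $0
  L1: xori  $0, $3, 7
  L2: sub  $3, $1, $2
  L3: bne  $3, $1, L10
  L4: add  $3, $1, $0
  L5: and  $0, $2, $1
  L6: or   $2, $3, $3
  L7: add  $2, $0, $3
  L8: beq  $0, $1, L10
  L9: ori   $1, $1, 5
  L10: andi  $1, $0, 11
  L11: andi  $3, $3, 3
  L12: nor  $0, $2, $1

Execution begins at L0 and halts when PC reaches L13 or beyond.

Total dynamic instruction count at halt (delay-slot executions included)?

8

#0 nor  $2, $3, $0 ; 0/9/65524/11
#1 xori  $0, $3, 7 ; 0/9/65524/11
#2 sub  $3, $1, $2 ; 0/9/65524/21
#3 bne  $3, $1, L10 ; 0/9/65524/21 ; →target
#4 add  $3, $1, $0 ; 0/9/65524/9
#10 andi  $1, $0, 11 ; 0/0/65524/9
#11 andi  $3, $3, 3 ; 0/0/65524/1
#12 nor  $0, $2, $1 ; 0/0/65524/1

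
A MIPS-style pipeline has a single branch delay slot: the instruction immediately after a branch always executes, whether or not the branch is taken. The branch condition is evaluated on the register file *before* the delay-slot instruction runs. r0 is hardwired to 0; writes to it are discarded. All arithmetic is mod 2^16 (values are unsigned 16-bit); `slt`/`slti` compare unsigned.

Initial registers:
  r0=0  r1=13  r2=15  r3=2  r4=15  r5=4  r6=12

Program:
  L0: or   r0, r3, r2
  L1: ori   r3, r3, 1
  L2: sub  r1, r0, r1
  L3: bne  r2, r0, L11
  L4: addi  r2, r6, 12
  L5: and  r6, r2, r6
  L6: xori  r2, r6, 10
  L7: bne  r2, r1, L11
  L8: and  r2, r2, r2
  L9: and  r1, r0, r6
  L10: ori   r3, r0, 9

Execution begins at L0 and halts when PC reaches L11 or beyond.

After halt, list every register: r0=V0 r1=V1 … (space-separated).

#0 or   r0, r3, r2 ; 0/13/15/2/15/4/12
#1 ori   r3, r3, 1 ; 0/13/15/3/15/4/12
#2 sub  r1, r0, r1 ; 0/65523/15/3/15/4/12
#3 bne  r2, r0, L11 ; 0/65523/15/3/15/4/12 ; →target
#4 addi  r2, r6, 12 ; 0/65523/24/3/15/4/12

r0=0 r1=65523 r2=24 r3=3 r4=15 r5=4 r6=12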